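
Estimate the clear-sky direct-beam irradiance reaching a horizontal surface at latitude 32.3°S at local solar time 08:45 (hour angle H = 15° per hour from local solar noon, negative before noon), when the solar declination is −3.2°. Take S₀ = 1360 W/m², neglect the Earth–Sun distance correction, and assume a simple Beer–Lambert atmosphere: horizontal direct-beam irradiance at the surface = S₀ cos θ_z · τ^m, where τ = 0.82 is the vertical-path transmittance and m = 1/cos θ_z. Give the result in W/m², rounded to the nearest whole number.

Hour angle H = 15° × (8.75 − 12) = -48.75°.
With φ = -32.3°, δ = -3.2°, H = -48.75°: sin φ sin δ = 0.0298, cos φ cos δ cos H = 0.5565, so cos θ_z = 0.5863.
Air mass m = 1/cos θ_z = 1/0.5863 = 1.706; τ^m = 0.82^1.706 = 0.7128.
Surface direct beam = 1360 × 0.5863 × 0.7128 = 568.36 W/m².

568 W/m²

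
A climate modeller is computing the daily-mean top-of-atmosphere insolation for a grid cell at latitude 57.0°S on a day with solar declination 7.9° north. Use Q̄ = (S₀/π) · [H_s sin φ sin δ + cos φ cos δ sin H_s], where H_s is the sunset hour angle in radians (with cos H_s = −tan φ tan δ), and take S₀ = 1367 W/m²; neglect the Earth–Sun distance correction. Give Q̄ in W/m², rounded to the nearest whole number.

The sunset hour angle satisfies cos H_s = −tan φ tan δ = 0.2137, giving H_s = 77.66°. In radians, H_s = 1.3554.
H_s sin φ sin δ = 1.3554 × -0.8387 × 0.1374 = -0.1562.
cos φ cos δ sin H_s = 0.5446 × 0.9905 × 0.9769 = 0.5270.
Q̄ = (1367/π) × (-0.1562 + 0.5270) = 435.13 × 0.3708 = 161.35 W/m².

161 W/m²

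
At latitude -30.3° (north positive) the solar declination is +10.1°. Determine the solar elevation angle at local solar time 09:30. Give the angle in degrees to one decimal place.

35.9°

Hour angle H = 15° × (9.5 − 12) = -37.50°.
cos θ_z = sin φ sin δ + cos φ cos δ cos H = (-0.5045)(0.1754) + (0.8634)(0.9845)(0.7934) = 0.5859.
θ_z = arccos(0.5859) = 54.13°, so the elevation is 90° − 54.13° = 35.87°.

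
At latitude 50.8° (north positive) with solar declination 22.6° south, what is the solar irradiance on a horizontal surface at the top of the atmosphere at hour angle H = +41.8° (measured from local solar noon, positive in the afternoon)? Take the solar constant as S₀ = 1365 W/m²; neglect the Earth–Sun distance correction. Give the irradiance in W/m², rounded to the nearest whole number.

With φ = 50.8°, δ = -22.6°, H = 41.80°: sin φ sin δ = -0.2978, cos φ cos δ cos H = 0.4350, so cos θ_z = 0.1372.
Top-of-atmosphere irradiance = S₀ cos θ_z = 1365 × 0.1372 = 187.28 W/m².

187 W/m²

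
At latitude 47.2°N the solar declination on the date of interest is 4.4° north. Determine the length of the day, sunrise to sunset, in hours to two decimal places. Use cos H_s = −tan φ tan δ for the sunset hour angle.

12.64 hours

The sunset hour angle satisfies cos H_s = −tan φ tan δ = -0.0831, giving H_s = 94.77°.
Day length = 2 H_s / 15° h⁻¹ = 189.54° / 15 = 12.636 h.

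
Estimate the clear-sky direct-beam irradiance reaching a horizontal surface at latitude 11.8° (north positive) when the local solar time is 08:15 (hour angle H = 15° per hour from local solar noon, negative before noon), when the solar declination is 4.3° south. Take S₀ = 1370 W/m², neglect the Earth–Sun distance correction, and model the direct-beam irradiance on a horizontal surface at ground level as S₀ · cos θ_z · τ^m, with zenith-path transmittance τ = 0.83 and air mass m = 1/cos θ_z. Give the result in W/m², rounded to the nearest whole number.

Hour angle H = 15° × (8.25 − 12) = -56.25°.
With φ = 11.8°, δ = -4.3°, H = -56.25°: sin φ sin δ = -0.0153, cos φ cos δ cos H = 0.5423, so cos θ_z = 0.5270.
Air mass m = 1/cos θ_z = 1/0.5270 = 1.898; τ^m = 0.83^1.898 = 0.7021.
Surface direct beam = 1370 × 0.5270 × 0.7021 = 506.91 W/m².

507 W/m²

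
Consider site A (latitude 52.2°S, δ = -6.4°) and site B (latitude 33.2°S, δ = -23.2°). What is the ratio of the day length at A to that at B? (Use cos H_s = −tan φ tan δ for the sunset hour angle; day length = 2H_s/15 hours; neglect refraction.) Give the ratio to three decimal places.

A: H_s = arccos(−tan -52.2° · tan -6.4°) = 98.31°, so 2H_s/15 = 13.1080 h.
B: H_s = arccos(−tan -33.2° · tan -23.2°) = 106.29°, so 2H_s/15 = 14.1720 h.
Ratio A/B = 13.1080 / 14.1720 = 0.9249.

0.925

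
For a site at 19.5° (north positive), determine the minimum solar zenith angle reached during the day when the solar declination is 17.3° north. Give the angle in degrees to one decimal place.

At local solar noon the hour angle is zero, so the zenith angle is |φ − δ| = |19.5° − (17.3°)| = 2.2°.

2.2°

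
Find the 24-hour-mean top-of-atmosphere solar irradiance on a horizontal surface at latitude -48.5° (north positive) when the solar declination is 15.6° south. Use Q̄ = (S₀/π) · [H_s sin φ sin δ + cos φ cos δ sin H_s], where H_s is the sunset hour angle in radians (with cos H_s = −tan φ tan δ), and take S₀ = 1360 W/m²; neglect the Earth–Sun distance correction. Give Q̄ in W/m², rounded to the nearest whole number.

cos H_s = −tan(-48.5°) · tan(-15.6°) = -0.3156, so H_s = arccos(-0.3156) = 108.40°. In radians, H_s = 1.8919.
H_s sin φ sin δ = 1.8919 × -0.7490 × -0.2689 = 0.3810.
cos φ cos δ sin H_s = 0.6626 × 0.9632 × 0.9489 = 0.6056.
Q̄ = (1360/π) × (0.3810 + 0.6056) = 432.90 × 0.9866 = 427.10 W/m².

427 W/m²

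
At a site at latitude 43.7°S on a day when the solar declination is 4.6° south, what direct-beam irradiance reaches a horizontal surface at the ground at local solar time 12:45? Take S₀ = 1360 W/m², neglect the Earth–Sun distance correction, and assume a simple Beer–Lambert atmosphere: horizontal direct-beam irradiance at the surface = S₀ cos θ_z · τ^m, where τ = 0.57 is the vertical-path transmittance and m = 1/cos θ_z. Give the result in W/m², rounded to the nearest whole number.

496 W/m²

Hour angle H = 15° × (12.75 − 12) = 11.25°.
With φ = -43.7°, δ = -4.6°, H = 11.25°: sin φ sin δ = 0.0554, cos φ cos δ cos H = 0.7068, so cos θ_z = 0.7622.
Air mass m = 1/cos θ_z = 1/0.7622 = 1.312; τ^m = 0.57^1.312 = 0.4783.
Surface direct beam = 1360 × 0.7622 × 0.4783 = 495.80 W/m².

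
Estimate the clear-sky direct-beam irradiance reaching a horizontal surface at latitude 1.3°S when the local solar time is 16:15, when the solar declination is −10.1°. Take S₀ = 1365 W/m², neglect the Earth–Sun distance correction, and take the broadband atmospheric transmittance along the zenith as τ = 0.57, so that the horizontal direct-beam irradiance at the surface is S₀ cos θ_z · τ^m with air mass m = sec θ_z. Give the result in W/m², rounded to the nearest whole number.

167 W/m²

Hour angle H = 15° × (16.25 − 12) = 63.75°.
cos θ_z = sin(-1.3°) sin(-10.1°) + cos(-1.3°) cos(-10.1°) cos(63.75°) = 0.0040 + 0.4353 = 0.4393.
Air mass m = 1/cos θ_z = 1/0.4393 = 2.276; τ^m = 0.57^2.276 = 0.2782.
Surface direct beam = 1365 × 0.4393 × 0.2782 = 166.82 W/m².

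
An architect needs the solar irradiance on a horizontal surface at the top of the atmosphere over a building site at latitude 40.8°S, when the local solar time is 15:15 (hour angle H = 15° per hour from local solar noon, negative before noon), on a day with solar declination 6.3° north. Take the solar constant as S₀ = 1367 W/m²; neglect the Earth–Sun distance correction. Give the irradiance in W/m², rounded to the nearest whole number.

580 W/m²

Hour angle H = 15° × (15.25 − 12) = 48.75°.
cos θ_z = sin φ sin δ + cos φ cos δ cos H = (-0.6534)(0.1097) + (0.7570)(0.9940)(0.6593) = 0.4244.
Top-of-atmosphere irradiance = S₀ cos θ_z = 1367 × 0.4244 = 580.15 W/m².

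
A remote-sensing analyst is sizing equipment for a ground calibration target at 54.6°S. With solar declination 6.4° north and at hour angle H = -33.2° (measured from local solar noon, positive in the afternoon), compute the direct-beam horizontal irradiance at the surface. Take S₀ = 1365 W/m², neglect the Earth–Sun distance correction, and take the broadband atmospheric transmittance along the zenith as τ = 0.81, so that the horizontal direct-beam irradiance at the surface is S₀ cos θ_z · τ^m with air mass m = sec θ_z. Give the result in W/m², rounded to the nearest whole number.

311 W/m²

cos θ_z = sin(-54.6°) sin(6.4°) + cos(-54.6°) cos(6.4°) cos(-33.20°) = -0.0909 + 0.4817 = 0.3908.
Air mass m = 1/cos θ_z = 1/0.3908 = 2.559; τ^m = 0.81^2.559 = 0.5832.
Surface direct beam = 1365 × 0.3908 × 0.5832 = 311.10 W/m².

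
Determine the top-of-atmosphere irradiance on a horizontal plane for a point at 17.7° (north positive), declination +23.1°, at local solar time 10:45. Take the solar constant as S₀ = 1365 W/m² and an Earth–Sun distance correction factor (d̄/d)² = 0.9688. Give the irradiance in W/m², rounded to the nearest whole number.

Hour angle H = 15° × (10.75 − 12) = -18.75°.
cos θ_z = sin φ sin δ + cos φ cos δ cos H = (0.3040)(0.3923) + (0.9527)(0.9198)(0.9469) = 0.9490.
Top-of-atmosphere irradiance = S₀ (d̄/d)² cos θ_z = 1365 × 0.9688 × 0.9490 = 1254.97 W/m².

1255 W/m²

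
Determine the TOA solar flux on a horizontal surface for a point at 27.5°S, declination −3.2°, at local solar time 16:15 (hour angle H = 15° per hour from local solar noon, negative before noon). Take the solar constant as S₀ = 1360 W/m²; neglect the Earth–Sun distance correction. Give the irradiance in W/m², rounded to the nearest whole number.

568 W/m²

Hour angle H = 15° × (16.25 − 12) = 63.75°.
With φ = -27.5°, δ = -3.2°, H = 63.75°: sin φ sin δ = 0.0258, cos φ cos δ cos H = 0.3917, so cos θ_z = 0.4175.
Top-of-atmosphere irradiance = S₀ cos θ_z = 1360 × 0.4175 = 567.80 W/m².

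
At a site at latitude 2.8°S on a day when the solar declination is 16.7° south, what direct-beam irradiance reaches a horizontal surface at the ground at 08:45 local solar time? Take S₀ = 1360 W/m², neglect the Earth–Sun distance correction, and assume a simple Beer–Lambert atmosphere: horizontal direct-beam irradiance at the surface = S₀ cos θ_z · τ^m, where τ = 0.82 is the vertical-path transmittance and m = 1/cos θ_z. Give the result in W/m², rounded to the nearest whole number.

Hour angle H = 15° × (8.75 − 12) = -48.75°.
With φ = -2.8°, δ = -16.7°, H = -48.75°: sin φ sin δ = 0.0140, cos φ cos δ cos H = 0.6308, so cos θ_z = 0.6448.
Air mass m = 1/cos θ_z = 1/0.6448 = 1.551; τ^m = 0.82^1.551 = 0.7351.
Surface direct beam = 1360 × 0.6448 × 0.7351 = 644.63 W/m².

645 W/m²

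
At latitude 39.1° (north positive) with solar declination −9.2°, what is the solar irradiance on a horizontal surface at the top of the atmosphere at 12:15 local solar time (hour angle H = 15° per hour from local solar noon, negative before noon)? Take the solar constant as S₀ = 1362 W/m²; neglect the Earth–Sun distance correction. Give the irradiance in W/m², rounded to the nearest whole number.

Hour angle H = 15° × (12.25 − 12) = 3.75°.
With φ = 39.1°, δ = -9.2°, H = 3.75°: sin φ sin δ = -0.1008, cos φ cos δ cos H = 0.7644, so cos θ_z = 0.6636.
Top-of-atmosphere irradiance = S₀ cos θ_z = 1362 × 0.6636 = 903.82 W/m².

904 W/m²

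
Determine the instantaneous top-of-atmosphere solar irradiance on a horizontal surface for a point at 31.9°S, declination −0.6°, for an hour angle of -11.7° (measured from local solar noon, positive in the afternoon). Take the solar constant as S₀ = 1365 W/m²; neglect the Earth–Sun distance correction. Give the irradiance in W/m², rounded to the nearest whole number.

1142 W/m²

With φ = -31.9°, δ = -0.6°, H = -11.70°: sin φ sin δ = 0.0055, cos φ cos δ cos H = 0.8313, so cos θ_z = 0.8368.
Top-of-atmosphere irradiance = S₀ cos θ_z = 1365 × 0.8368 = 1142.23 W/m².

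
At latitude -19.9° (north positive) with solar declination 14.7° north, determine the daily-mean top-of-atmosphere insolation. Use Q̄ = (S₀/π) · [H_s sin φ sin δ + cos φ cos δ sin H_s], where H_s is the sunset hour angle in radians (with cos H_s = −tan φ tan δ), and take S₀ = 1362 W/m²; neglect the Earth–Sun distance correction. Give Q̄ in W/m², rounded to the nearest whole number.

The sunset hour angle satisfies cos H_s = −tan φ tan δ = 0.0950, giving H_s = 84.55°. In radians, H_s = 1.4757.
H_s sin φ sin δ = 1.4757 × -0.3404 × 0.2538 = -0.1275.
cos φ cos δ sin H_s = 0.9403 × 0.9673 × 0.9955 = 0.9055.
Q̄ = (1362/π) × (-0.1275 + 0.9055) = 433.54 × 0.7780 = 337.29 W/m².

337 W/m²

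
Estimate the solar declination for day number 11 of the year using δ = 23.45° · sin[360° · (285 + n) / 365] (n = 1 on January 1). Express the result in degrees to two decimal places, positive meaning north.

360 × (285 + 11) / 365 = 291.945°; sin(291.945°) = -0.9275.
δ = 23.45 × -0.9275 = -21.750° ≈ -21.75°.

-21.75°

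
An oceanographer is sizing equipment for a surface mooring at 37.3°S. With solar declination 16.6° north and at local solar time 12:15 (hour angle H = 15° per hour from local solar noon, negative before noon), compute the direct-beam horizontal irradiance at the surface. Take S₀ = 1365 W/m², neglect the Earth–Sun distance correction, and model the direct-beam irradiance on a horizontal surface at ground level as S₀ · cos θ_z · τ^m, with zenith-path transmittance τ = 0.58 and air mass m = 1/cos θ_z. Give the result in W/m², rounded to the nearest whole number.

Hour angle H = 15° × (12.25 − 12) = 3.75°.
cos θ_z = sin φ sin δ + cos φ cos δ cos H = (-0.6060)(0.2857) + (0.7955)(0.9583)(0.9979) = 0.5876.
Air mass m = 1/cos θ_z = 1/0.5876 = 1.702; τ^m = 0.58^1.702 = 0.3957.
Surface direct beam = 1365 × 0.5876 × 0.3957 = 317.38 W/m².

317 W/m²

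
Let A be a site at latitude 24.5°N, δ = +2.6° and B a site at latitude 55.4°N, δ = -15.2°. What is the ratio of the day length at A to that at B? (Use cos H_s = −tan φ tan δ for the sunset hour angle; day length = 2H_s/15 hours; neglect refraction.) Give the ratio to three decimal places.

1.365

A: H_s = arccos(−tan 24.5° · tan 2.6°) = 91.19°, so 2H_s/15 = 12.1587 h.
B: H_s = arccos(−tan 55.4° · tan -15.2°) = 66.81°, so 2H_s/15 = 8.9080 h.
Ratio A/B = 12.1587 / 8.9080 = 1.3649.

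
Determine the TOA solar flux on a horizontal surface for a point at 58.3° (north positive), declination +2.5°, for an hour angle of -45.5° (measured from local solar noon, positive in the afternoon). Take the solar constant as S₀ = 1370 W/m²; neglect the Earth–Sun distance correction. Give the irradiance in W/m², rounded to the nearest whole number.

cos θ_z = sin φ sin δ + cos φ cos δ cos H = (0.8508)(0.0436) + (0.5255)(0.9990)(0.7009) = 0.4050.
Top-of-atmosphere irradiance = S₀ cos θ_z = 1370 × 0.4050 = 554.85 W/m².

555 W/m²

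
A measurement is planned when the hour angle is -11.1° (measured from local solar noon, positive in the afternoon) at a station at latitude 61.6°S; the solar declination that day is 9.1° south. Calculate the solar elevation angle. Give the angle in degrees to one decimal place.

36.9°

With φ = -61.6°, δ = -9.1°, H = -11.10°: sin φ sin δ = 0.1391, cos φ cos δ cos H = 0.4609, so cos θ_z = 0.6000.
θ_z = arccos(0.6000) = 53.13°, so the elevation is 90° − 53.13° = 36.87°.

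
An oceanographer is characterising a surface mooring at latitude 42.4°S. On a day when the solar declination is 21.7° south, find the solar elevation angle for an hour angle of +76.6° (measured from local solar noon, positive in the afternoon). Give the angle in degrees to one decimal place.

cos θ_z = sin(-42.4°) sin(-21.7°) + cos(-42.4°) cos(-21.7°) cos(76.60°) = 0.2493 + 0.1590 = 0.4083.
θ_z = arccos(0.4083) = 65.90°, so the elevation is 90° − 65.90° = 24.10°.

24.1°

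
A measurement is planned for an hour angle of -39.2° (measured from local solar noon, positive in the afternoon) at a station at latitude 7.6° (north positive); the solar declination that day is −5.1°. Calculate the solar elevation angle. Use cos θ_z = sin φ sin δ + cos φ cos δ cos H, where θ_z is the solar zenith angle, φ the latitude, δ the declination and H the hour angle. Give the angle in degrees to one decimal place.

cos θ_z = sin(7.6°) sin(-5.1°) + cos(7.6°) cos(-5.1°) cos(-39.20°) = -0.0118 + 0.7651 = 0.7533.
θ_z = arccos(0.7533) = 41.12°, so the elevation is 90° − 41.12° = 48.88°.

48.9°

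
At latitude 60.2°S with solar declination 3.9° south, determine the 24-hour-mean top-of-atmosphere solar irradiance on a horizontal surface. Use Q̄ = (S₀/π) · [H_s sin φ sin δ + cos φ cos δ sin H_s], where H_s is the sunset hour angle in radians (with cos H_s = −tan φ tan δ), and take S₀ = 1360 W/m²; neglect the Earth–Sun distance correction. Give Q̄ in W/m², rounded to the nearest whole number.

The sunset hour angle satisfies cos H_s = −tan φ tan δ = -0.1190, giving H_s = 96.83°. In radians, H_s = 1.6900.
H_s sin φ sin δ = 1.6900 × -0.8678 × -0.0680 = 0.0997.
cos φ cos δ sin H_s = 0.4970 × 0.9977 × 0.9929 = 0.4923.
Q̄ = (1360/π) × (0.0997 + 0.4923) = 432.90 × 0.5920 = 256.28 W/m².

256 W/m²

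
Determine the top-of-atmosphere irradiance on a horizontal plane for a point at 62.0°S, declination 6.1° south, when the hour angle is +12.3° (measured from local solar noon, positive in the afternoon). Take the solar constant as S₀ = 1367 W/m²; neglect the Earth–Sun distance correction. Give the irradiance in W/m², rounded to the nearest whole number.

752 W/m²

cos θ_z = sin(-62.0°) sin(-6.1°) + cos(-62.0°) cos(-6.1°) cos(12.30°) = 0.0938 + 0.4561 = 0.5499.
Top-of-atmosphere irradiance = S₀ cos θ_z = 1367 × 0.5499 = 751.71 W/m².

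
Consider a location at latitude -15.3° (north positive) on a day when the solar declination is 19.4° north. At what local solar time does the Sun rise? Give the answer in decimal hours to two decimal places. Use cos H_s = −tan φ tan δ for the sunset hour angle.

−tan φ tan δ = −(-0.2736)(0.3522) = 0.0964; H_s = arccos(0.0964) = 84.47°.
Sunrise is at 12 − H_s/15 = 12 − 5.631 = 6.369 h local solar time.

6.37 h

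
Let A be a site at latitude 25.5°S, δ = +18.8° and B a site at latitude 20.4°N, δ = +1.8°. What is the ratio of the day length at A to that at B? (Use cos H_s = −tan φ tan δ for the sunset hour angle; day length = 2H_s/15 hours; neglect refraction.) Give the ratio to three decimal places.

0.890

A: H_s = arccos(−tan -25.5° · tan 18.8°) = 80.66°, so 2H_s/15 = 10.7547 h.
B: H_s = arccos(−tan 20.4° · tan 1.8°) = 90.67°, so 2H_s/15 = 12.0893 h.
Ratio A/B = 10.7547 / 12.0893 = 0.8896.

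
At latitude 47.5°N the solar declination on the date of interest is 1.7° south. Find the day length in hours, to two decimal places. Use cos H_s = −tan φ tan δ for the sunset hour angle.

cos H_s = −tan(47.5°) · tan(-1.7°) = 0.0324, so H_s = arccos(0.0324) = 88.14°.
Day length = 2 H_s / 15° h⁻¹ = 176.28° / 15 = 11.752 h.

11.75 hours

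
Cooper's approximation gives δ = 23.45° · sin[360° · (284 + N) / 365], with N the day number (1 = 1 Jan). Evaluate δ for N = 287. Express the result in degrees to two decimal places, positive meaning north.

360 × (284 + 287) / 365 = 563.178°; sin(563.178°) = -0.3936.
δ = 23.45 × -0.3936 = -9.230° ≈ -9.23°.

-9.23°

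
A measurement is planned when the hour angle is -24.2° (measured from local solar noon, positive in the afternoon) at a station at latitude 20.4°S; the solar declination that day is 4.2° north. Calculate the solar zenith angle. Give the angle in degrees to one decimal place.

34.2°

With φ = -20.4°, δ = 4.2°, H = -24.20°: sin φ sin δ = -0.0255, cos φ cos δ cos H = 0.8526, so cos θ_z = 0.8271.
θ_z = arccos(0.8271) = 34.20°.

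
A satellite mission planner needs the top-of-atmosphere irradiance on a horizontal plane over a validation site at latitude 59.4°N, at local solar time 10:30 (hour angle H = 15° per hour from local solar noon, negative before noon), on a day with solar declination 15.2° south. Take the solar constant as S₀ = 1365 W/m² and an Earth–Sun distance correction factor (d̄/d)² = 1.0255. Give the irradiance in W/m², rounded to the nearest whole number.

Hour angle H = 15° × (10.5 − 12) = -22.50°.
cos θ_z = sin(59.4°) sin(-15.2°) + cos(59.4°) cos(-15.2°) cos(-22.50°) = -0.2257 + 0.4538 = 0.2281.
Top-of-atmosphere irradiance = S₀ (d̄/d)² cos θ_z = 1365 × 1.0255 × 0.2281 = 319.30 W/m².

319 W/m²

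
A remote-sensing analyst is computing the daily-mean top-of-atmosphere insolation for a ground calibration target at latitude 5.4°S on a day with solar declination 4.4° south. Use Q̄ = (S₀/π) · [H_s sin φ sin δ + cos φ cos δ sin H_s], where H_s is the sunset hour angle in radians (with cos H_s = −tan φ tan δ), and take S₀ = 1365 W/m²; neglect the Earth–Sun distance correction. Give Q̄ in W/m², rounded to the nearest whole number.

The sunset hour angle satisfies cos H_s = −tan φ tan δ = -0.0073, giving H_s = 90.42°. In radians, H_s = 1.5781.
H_s sin φ sin δ = 1.5781 × -0.0941 × -0.0767 = 0.0114.
cos φ cos δ sin H_s = 0.9956 × 0.9971 × 1.0000 = 0.9927.
Q̄ = (1365/π) × (0.0114 + 0.9927) = 434.49 × 1.0041 = 436.27 W/m².

436 W/m²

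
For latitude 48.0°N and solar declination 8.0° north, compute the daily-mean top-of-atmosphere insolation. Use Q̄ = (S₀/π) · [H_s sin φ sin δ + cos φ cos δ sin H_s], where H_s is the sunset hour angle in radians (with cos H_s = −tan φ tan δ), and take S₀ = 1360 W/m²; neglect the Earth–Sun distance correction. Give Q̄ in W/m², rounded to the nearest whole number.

361 W/m²

The sunset hour angle satisfies cos H_s = −tan φ tan δ = -0.1561, giving H_s = 98.98°. In radians, H_s = 1.7275.
H_s sin φ sin δ = 1.7275 × 0.7431 × 0.1392 = 0.1787.
cos φ cos δ sin H_s = 0.6691 × 0.9903 × 0.9877 = 0.6545.
Q̄ = (1360/π) × (0.1787 + 0.6545) = 432.90 × 0.8332 = 360.69 W/m².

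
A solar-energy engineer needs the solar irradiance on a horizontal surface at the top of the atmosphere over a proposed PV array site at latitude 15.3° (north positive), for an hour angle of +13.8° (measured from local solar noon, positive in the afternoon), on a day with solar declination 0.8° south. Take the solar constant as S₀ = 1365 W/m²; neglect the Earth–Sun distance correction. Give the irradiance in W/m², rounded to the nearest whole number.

With φ = 15.3°, δ = -0.8°, H = 13.80°: sin φ sin δ = -0.0037, cos φ cos δ cos H = 0.9366, so cos θ_z = 0.9329.
Top-of-atmosphere irradiance = S₀ cos θ_z = 1365 × 0.9329 = 1273.41 W/m².

1273 W/m²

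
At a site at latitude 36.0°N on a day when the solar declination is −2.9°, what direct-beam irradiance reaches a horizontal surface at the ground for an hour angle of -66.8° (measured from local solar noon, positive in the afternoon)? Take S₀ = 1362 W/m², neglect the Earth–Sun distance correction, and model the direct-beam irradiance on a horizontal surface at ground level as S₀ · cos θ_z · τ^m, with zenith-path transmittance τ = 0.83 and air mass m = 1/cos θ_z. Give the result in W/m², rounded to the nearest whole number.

206 W/m²

With φ = 36.0°, δ = -2.9°, H = -66.80°: sin φ sin δ = -0.0297, cos φ cos δ cos H = 0.3183, so cos θ_z = 0.2886.
Air mass m = 1/cos θ_z = 1/0.2886 = 3.465; τ^m = 0.83^3.465 = 0.5243.
Surface direct beam = 1362 × 0.2886 × 0.5243 = 206.09 W/m².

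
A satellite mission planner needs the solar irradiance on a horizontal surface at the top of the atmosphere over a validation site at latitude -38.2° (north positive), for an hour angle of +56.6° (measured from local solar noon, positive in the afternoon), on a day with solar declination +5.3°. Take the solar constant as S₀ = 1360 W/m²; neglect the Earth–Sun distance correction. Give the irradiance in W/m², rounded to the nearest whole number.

508 W/m²

cos θ_z = sin φ sin δ + cos φ cos δ cos H = (-0.6184)(0.0924) + (0.7859)(0.9957)(0.5505) = 0.3736.
Top-of-atmosphere irradiance = S₀ cos θ_z = 1360 × 0.3736 = 508.10 W/m².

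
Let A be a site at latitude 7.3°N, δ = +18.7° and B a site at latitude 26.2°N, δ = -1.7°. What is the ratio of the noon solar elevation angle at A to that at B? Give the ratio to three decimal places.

1.266

A: 90° − |7.3 − (18.7)| = 78.60°.
B: 90° − |26.2 − (-1.7)| = 62.10°.
Ratio A/B = 78.6000 / 62.1000 = 1.2657.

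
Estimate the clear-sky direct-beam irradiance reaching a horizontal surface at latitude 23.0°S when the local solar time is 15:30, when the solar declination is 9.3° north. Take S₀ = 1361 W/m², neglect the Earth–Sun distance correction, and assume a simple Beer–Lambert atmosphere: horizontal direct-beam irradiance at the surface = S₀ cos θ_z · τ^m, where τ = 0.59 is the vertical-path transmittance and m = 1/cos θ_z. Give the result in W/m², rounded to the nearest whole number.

227 W/m²

Hour angle H = 15° × (15.5 − 12) = 52.50°.
cos θ_z = sin φ sin δ + cos φ cos δ cos H = (-0.3907)(0.1616) + (0.9205)(0.9869)(0.6088) = 0.4899.
Air mass m = 1/cos θ_z = 1/0.4899 = 2.041; τ^m = 0.59^2.041 = 0.3407.
Surface direct beam = 1361 × 0.4899 × 0.3407 = 227.16 W/m².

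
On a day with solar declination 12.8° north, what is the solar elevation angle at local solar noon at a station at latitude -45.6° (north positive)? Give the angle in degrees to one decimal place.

At local solar noon the hour angle is zero, so the elevation is 90° − |φ − δ| = 90° − |-45.6° − (12.8°)| = 90° − 58.4° = 31.6°.

31.6°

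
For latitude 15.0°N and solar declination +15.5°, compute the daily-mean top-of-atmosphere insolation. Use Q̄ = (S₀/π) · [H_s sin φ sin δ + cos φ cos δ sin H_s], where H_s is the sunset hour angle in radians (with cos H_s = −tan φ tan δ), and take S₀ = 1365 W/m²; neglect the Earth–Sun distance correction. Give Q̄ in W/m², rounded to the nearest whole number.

The sunset hour angle satisfies cos H_s = −tan φ tan δ = -0.0743, giving H_s = 94.26°. In radians, H_s = 1.6451.
H_s sin φ sin δ = 1.6451 × 0.2588 × 0.2672 = 0.1138.
cos φ cos δ sin H_s = 0.9659 × 0.9636 × 0.9972 = 0.9281.
Q̄ = (1365/π) × (0.1138 + 0.9281) = 434.49 × 1.0419 = 452.70 W/m².

453 W/m²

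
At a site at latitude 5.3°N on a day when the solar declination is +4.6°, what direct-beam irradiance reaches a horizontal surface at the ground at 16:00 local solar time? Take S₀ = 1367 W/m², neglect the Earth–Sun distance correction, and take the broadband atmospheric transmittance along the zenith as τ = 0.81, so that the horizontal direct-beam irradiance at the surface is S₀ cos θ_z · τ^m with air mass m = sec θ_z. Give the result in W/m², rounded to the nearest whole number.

453 W/m²

Hour angle H = 15° × (16 − 12) = 60.00°.
With φ = 5.3°, δ = 4.6°, H = 60.00°: sin φ sin δ = 0.0074, cos φ cos δ cos H = 0.4963, so cos θ_z = 0.5037.
Air mass m = 1/cos θ_z = 1/0.5037 = 1.985; τ^m = 0.81^1.985 = 0.6582.
Surface direct beam = 1367 × 0.5037 × 0.6582 = 453.21 W/m².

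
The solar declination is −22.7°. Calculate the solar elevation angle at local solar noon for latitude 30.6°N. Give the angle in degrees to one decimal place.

36.7°

At local solar noon the hour angle is zero, so the elevation is 90° − |φ − δ| = 90° − |30.6° − (-22.7°)| = 90° − 53.3° = 36.7°.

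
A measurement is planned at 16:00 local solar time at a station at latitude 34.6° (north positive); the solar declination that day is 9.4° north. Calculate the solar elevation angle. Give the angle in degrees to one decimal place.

Hour angle H = 15° × (16 − 12) = 60.00°.
cos θ_z = sin φ sin δ + cos φ cos δ cos H = (0.5678)(0.1633) + (0.8231)(0.9866)(0.5000) = 0.4988.
θ_z = arccos(0.4988) = 60.08°, so the elevation is 90° − 60.08° = 29.92°.

29.9°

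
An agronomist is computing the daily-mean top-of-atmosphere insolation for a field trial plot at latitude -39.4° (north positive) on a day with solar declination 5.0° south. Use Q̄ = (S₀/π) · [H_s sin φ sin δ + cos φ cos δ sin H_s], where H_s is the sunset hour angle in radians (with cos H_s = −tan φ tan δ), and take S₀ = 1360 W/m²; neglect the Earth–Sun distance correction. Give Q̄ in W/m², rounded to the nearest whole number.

The sunset hour angle satisfies cos H_s = −tan φ tan δ = -0.0719, giving H_s = 94.12°. In radians, H_s = 1.6427.
H_s sin φ sin δ = 1.6427 × -0.6347 × -0.0872 = 0.0909.
cos φ cos δ sin H_s = 0.7727 × 0.9962 × 0.9974 = 0.7678.
Q̄ = (1360/π) × (0.0909 + 0.7678) = 432.90 × 0.8587 = 371.73 W/m².

372 W/m²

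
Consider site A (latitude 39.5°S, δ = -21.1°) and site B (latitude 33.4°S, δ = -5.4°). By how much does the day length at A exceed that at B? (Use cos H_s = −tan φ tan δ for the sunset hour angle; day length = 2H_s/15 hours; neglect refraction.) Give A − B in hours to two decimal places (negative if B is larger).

A: H_s = arccos(−tan -39.5° · tan -21.1°) = 108.55°, so 2H_s/15 = 14.4733 h.
B: H_s = arccos(−tan -33.4° · tan -5.4°) = 93.57°, so 2H_s/15 = 12.4760 h.
A − B = 14.4733 − 12.4760 = 1.9973 h.

+2.00 h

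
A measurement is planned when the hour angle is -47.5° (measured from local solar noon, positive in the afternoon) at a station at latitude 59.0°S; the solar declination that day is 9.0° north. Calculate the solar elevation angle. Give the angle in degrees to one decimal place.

With φ = -59.0°, δ = 9.0°, H = -47.50°: sin φ sin δ = -0.1341, cos φ cos δ cos H = 0.3437, so cos θ_z = 0.2096.
θ_z = arccos(0.2096) = 77.90°, so the elevation is 90° − 77.90° = 12.10°.

12.1°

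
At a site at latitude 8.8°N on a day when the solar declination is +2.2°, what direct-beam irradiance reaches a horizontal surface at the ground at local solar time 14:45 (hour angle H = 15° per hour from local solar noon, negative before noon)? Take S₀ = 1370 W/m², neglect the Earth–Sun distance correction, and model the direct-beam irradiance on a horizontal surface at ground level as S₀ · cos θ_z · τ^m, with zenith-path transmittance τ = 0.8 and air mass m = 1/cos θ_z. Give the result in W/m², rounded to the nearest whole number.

761 W/m²

Hour angle H = 15° × (14.75 − 12) = 41.25°.
cos θ_z = sin φ sin δ + cos φ cos δ cos H = (0.1530)(0.0384) + (0.9882)(0.9993)(0.7518) = 0.7483.
Air mass m = 1/cos θ_z = 1/0.7483 = 1.336; τ^m = 0.8^1.336 = 0.7422.
Surface direct beam = 1370 × 0.7483 × 0.7422 = 760.88 W/m².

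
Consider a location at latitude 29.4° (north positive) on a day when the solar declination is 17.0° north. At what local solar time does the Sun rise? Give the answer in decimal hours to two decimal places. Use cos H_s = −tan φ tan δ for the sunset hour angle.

5.34 h

The sunset hour angle satisfies cos H_s = −tan φ tan δ = -0.1723, giving H_s = 99.92°.
Sunrise is at 12 − H_s/15 = 12 − 6.661 = 5.339 h local solar time.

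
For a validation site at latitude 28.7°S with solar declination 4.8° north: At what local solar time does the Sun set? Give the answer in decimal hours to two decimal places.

−tan φ tan δ = −(-0.5475)(0.0840) = 0.0460; H_s = arccos(0.0460) = 87.36°.
Sunset is at 12 + H_s/15 = 12 + 5.824 = 17.824 h local solar time.

17.82 h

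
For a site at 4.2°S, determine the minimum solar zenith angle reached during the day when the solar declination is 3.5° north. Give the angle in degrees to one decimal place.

At local solar noon the hour angle is zero, so the zenith angle is |φ − δ| = |-4.2° − (3.5°)| = 7.7°.

7.7°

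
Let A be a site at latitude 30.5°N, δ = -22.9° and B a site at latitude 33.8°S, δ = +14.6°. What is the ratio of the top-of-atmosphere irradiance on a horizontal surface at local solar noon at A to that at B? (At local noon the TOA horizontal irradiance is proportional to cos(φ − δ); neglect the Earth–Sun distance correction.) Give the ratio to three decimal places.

A: cos θ_z = cos(30.5° − (-22.9°)) = 0.5962.
B: cos θ_z = cos(-33.8° − (14.6°)) = 0.6639.
Ratio A/B = 0.5962 / 0.6639 = 0.8980.

0.898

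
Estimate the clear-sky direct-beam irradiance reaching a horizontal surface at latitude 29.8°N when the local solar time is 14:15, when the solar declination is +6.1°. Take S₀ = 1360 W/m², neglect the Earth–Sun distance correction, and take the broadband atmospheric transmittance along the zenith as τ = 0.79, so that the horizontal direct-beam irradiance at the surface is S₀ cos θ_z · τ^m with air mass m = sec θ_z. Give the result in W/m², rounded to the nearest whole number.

771 W/m²

Hour angle H = 15° × (14.25 − 12) = 33.75°.
With φ = 29.8°, δ = 6.1°, H = 33.75°: sin φ sin δ = 0.0528, cos φ cos δ cos H = 0.7174, so cos θ_z = 0.7702.
Air mass m = 1/cos θ_z = 1/0.7702 = 1.298; τ^m = 0.79^1.298 = 0.7364.
Surface direct beam = 1360 × 0.7702 × 0.7364 = 771.36 W/m².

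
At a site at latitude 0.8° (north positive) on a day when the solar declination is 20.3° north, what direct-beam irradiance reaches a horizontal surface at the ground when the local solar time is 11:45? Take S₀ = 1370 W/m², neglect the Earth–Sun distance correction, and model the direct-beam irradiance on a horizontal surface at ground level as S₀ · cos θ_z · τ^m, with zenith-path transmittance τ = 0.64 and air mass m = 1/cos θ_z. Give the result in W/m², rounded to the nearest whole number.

Hour angle H = 15° × (11.75 − 12) = -3.75°.
cos θ_z = sin φ sin δ + cos φ cos δ cos H = (0.0140)(0.3469) + (0.9999)(0.9379)(0.9979) = 0.9407.
Air mass m = 1/cos θ_z = 1/0.9407 = 1.063; τ^m = 0.64^1.063 = 0.6223.
Surface direct beam = 1370 × 0.9407 × 0.6223 = 801.99 W/m².

802 W/m²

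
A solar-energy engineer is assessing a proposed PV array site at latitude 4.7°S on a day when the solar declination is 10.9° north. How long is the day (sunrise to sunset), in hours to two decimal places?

cos H_s = −tan(-4.7°) · tan(10.9°) = 0.0158, so H_s = arccos(0.0158) = 89.09°.
Day length = 2 H_s / 15° h⁻¹ = 178.18° / 15 = 11.879 h.

11.88 hours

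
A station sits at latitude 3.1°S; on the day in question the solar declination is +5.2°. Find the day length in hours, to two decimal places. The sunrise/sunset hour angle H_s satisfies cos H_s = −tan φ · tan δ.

The sunset hour angle satisfies cos H_s = −tan φ tan δ = 0.0049, giving H_s = 89.72°.
Day length = 2 H_s / 15° h⁻¹ = 179.44° / 15 = 11.963 h.

11.96 hours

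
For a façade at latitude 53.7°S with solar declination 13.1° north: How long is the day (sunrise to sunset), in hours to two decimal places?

9.54 hours

−tan φ tan δ = −(-1.3613)(0.2327) = 0.3168; H_s = arccos(0.3168) = 71.53°.
Day length = 2 H_s / 15° h⁻¹ = 143.06° / 15 = 9.537 h.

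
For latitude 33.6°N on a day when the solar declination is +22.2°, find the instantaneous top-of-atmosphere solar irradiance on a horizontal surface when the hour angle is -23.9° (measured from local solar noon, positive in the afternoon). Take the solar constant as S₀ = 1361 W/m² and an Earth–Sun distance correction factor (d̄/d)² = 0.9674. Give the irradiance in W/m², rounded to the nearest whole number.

cos θ_z = sin(33.6°) sin(22.2°) + cos(33.6°) cos(22.2°) cos(-23.90°) = 0.2091 + 0.7051 = 0.9142.
Top-of-atmosphere irradiance = S₀ (d̄/d)² cos θ_z = 1361 × 0.9674 × 0.9142 = 1203.66 W/m².

1204 W/m²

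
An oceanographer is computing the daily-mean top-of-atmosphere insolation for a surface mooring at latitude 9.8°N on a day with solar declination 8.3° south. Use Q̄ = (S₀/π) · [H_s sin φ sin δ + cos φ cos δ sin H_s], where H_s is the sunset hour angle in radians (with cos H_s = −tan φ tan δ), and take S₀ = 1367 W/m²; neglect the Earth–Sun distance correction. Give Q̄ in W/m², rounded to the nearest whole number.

408 W/m²

The sunset hour angle satisfies cos H_s = −tan φ tan δ = 0.0252, giving H_s = 88.56°. In radians, H_s = 1.5457.
H_s sin φ sin δ = 1.5457 × 0.1702 × -0.1444 = -0.0380.
cos φ cos δ sin H_s = 0.9854 × 0.9895 × 0.9997 = 0.9748.
Q̄ = (1367/π) × (-0.0380 + 0.9748) = 435.13 × 0.9368 = 407.63 W/m².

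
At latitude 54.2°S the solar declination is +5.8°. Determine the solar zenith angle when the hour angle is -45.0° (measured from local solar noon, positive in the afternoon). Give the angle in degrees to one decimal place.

cos θ_z = sin(-54.2°) sin(5.8°) + cos(-54.2°) cos(5.8°) cos(-45.00°) = -0.0820 + 0.4115 = 0.3295.
θ_z = arccos(0.3295) = 70.76°.

70.8°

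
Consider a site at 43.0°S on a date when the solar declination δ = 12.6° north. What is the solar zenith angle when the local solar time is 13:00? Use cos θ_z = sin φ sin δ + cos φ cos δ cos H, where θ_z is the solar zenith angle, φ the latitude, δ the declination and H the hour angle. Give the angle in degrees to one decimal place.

Hour angle H = 15° × (13 − 12) = 15.00°.
cos θ_z = sin φ sin δ + cos φ cos δ cos H = (-0.6820)(0.2181) + (0.7314)(0.9759)(0.9659) = 0.5407.
θ_z = arccos(0.5407) = 57.27°.

57.3°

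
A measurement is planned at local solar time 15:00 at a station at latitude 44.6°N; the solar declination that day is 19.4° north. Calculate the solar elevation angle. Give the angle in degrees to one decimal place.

Hour angle H = 15° × (15 − 12) = 45.00°.
cos θ_z = sin φ sin δ + cos φ cos δ cos H = (0.7022)(0.3322) + (0.7120)(0.9432)(0.7071) = 0.7081.
θ_z = arccos(0.7081) = 44.92°, so the elevation is 90° − 44.92° = 45.08°.

45.1°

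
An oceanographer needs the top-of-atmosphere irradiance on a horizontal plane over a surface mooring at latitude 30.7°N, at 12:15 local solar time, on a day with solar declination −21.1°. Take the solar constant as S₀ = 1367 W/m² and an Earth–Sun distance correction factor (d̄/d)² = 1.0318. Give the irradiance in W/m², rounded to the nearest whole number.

Hour angle H = 15° × (12.25 − 12) = 3.75°.
cos θ_z = sin(30.7°) sin(-21.1°) + cos(30.7°) cos(-21.1°) cos(3.75°) = -0.1838 + 0.8005 = 0.6167.
Top-of-atmosphere irradiance = S₀ (d̄/d)² cos θ_z = 1367 × 1.0318 × 0.6167 = 869.84 W/m².

870 W/m²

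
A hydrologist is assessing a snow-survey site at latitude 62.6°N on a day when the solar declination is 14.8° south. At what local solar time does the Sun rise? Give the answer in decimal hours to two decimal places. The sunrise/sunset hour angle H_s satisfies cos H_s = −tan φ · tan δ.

The sunset hour angle satisfies cos H_s = −tan φ tan δ = 0.5097, giving H_s = 59.36°.
Sunrise is at 12 − H_s/15 = 12 − 3.957 = 8.043 h local solar time.

8.04 h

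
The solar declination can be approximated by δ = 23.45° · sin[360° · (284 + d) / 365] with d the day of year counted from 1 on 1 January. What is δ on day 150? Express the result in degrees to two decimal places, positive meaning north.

+21.75°

360 × (284 + 150) / 365 = 428.055°; sin(428.055°) = 0.9275.
δ = 23.45 × 0.9275 = 21.750° ≈ +21.75°.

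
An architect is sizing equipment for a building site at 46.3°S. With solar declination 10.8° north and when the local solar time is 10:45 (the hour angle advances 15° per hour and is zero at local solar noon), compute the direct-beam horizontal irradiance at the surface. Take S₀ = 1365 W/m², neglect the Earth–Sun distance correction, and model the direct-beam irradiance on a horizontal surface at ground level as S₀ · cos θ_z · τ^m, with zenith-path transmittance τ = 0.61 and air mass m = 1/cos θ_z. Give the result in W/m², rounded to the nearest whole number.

Hour angle H = 15° × (10.75 − 12) = -18.75°.
With φ = -46.3°, δ = 10.8°, H = -18.75°: sin φ sin δ = -0.1355, cos φ cos δ cos H = 0.6426, so cos θ_z = 0.5071.
Air mass m = 1/cos θ_z = 1/0.5071 = 1.972; τ^m = 0.61^1.972 = 0.3773.
Surface direct beam = 1365 × 0.5071 × 0.3773 = 261.16 W/m².

261 W/m²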